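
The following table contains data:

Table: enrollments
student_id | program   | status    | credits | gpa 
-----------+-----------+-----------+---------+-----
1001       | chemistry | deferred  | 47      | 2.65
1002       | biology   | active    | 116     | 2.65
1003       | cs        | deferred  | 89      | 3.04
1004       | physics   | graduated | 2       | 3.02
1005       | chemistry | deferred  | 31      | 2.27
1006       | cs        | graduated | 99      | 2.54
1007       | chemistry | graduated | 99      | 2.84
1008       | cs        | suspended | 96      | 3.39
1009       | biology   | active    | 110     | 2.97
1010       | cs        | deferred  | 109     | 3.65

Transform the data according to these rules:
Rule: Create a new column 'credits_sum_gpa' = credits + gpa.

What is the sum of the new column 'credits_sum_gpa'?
827.02

Step 1: For each record, compute credits + gpa
Example calculations:
  47 + 2.65 = 49.65
  116 + 2.65 = 118.65
  89 + 3.04 = 92.04
  ...
Step 2: Sum all derived values
Step 3: Total = 827.02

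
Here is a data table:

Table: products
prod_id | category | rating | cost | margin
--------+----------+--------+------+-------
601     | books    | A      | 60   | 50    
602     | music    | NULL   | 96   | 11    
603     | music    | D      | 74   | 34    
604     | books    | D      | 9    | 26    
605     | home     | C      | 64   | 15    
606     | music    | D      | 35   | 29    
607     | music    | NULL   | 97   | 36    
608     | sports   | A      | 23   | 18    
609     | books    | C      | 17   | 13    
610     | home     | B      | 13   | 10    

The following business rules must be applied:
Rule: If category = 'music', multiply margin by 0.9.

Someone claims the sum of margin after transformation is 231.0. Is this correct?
Yes, the result is correct.

Step 1: Calculate the correct sum after transformation
Step 2: Apply multiplier 0.9 to records where category = 'music'
Step 3: Correct result = 231.0
Step 4: Claimed result = 231.0
Step 5: 231.0 = 231.0 ✓
Conclusion: The claimed result is correct.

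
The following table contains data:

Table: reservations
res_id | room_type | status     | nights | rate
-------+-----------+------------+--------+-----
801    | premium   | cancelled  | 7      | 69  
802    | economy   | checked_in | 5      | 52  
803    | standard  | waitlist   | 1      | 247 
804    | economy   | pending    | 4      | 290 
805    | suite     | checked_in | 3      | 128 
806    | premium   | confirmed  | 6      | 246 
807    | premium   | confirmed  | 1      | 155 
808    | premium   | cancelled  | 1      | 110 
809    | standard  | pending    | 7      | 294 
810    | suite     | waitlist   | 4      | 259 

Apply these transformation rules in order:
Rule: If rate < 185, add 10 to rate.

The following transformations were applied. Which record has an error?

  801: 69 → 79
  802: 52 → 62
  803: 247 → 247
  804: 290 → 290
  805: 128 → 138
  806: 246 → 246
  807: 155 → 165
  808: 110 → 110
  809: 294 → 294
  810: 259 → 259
Record 808 has an error. The correct transformed value should be 120, not 110.

Step 1: Check each record against the rule
Step 2: Record 808 has rate = 110
Step 3: Since 110 < 185, the bonus should have been applied
Step 4: Correct value = 120, but claimed value = 110
Conclusion: Record 808 has the error.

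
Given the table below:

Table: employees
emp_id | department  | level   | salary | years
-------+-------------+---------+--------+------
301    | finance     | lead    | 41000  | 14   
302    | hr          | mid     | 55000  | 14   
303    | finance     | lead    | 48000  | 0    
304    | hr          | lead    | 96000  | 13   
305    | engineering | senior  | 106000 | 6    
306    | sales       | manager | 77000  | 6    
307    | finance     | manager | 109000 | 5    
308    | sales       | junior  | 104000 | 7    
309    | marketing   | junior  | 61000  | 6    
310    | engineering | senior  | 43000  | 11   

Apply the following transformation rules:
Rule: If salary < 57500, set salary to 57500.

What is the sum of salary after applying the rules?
783000

Step 1: 4 records have salary < 57500
Step 2: These records originally summed to 187000
Step 3: After setting to minimum: 4 × 57500 = 230000
Step 4: Unaffected records sum: 553000
Step 5: Final sum = 230000 + 553000 = 783000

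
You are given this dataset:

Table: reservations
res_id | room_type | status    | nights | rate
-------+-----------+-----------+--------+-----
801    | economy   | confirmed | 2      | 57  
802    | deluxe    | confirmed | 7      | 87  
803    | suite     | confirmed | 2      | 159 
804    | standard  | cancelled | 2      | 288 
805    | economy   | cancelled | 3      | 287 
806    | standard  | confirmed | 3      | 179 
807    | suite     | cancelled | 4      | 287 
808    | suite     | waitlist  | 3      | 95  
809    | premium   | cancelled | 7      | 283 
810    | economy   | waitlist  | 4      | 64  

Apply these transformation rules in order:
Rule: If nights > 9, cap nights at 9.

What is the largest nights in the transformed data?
7

Step 1: Original maximum nights = 7
Step 2: Check cap of 9 against maximum
Step 3: No records exceed the cap (max 7 <= cap 9), so no capping applies
Step 4: Maximum after transformation = 7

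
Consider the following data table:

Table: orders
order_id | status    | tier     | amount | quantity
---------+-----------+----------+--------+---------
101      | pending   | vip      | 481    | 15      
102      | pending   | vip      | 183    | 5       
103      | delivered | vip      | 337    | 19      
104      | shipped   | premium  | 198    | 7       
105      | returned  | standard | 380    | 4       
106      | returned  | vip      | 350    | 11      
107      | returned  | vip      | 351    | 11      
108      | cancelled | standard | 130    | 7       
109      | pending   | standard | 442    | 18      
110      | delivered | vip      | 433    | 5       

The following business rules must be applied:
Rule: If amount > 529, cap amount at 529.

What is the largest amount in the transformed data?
481

Step 1: Original maximum amount = 481
Step 2: Check cap of 529 against maximum
Step 3: No records exceed the cap (max 481 <= cap 529), so no capping applies
Step 4: Maximum after transformation = 481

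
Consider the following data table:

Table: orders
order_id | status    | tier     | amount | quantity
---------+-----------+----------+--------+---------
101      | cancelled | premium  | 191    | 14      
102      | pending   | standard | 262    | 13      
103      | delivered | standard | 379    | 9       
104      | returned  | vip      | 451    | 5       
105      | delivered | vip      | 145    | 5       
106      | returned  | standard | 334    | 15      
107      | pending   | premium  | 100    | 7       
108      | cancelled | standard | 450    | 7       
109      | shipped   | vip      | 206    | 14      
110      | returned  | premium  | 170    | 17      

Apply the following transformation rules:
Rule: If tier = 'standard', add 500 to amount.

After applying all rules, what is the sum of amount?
4688

Step 1: Count records where tier = 'standard': 4
Step 2: Total bonus added: 4 × 500 = 2000
Step 3: Original sum of amount: 2688
Step 4: Final sum = 2688 + 2000 = 4688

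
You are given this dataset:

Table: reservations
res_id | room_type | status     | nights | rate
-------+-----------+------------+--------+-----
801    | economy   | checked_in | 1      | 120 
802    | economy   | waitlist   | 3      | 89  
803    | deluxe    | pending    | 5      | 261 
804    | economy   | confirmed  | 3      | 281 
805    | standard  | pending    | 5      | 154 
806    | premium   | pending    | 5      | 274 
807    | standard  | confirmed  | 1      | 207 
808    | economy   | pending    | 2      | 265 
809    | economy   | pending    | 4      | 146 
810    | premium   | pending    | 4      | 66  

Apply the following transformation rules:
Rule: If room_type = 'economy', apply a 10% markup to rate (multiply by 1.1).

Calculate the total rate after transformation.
1953.1

Step 1: Records with room_type = 'economy' have total rate = 901
Step 2: Apply multiplier: 901 × 1.1 = 991.1
Step 3: Other records total: 962
Step 4: Final sum = 991.1 + 962 = 1953.1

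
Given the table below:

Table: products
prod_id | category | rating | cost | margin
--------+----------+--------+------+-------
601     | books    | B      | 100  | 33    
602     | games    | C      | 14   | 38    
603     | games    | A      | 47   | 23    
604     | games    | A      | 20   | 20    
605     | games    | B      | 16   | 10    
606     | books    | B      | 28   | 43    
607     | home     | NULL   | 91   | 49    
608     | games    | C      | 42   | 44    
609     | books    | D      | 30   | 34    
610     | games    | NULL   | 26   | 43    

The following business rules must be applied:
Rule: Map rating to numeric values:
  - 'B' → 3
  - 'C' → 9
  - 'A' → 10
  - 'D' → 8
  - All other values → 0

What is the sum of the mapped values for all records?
55

Step 1: Apply mapping to each record
Step 2: Count by status:
  'B': 3 records × 3 = 9
  'C': 2 records × 9 = 18
  'A': 2 records × 10 = 20
  'D': 1 records × 8 = 8
Step 3: Sum all mapped values = 55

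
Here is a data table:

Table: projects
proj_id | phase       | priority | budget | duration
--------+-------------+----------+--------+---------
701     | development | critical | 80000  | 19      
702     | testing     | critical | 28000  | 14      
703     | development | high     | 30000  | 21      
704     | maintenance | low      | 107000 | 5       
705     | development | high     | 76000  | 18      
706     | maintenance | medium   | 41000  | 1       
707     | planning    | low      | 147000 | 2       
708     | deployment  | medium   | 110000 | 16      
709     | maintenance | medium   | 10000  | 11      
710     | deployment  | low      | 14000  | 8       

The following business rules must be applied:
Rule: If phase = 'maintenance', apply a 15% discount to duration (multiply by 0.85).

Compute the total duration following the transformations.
112.45

Step 1: Records with phase = 'maintenance' have total duration = 17
Step 2: Apply multiplier: 17 × 0.85 = 14.45
Step 3: Other records total: 98
Step 4: Final sum = 14.45 + 98 = 112.45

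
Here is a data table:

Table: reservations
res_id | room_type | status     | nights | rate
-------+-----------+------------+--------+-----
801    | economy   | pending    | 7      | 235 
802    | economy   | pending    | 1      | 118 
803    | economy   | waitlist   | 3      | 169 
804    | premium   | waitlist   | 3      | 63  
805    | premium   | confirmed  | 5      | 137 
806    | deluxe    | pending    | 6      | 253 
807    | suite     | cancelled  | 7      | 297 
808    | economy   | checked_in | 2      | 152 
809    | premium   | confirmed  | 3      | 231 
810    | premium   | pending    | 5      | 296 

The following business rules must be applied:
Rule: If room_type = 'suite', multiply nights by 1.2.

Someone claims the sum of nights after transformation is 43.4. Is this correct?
Yes, the result is correct.

Step 1: Calculate the correct sum after transformation
Step 2: Apply multiplier 1.2 to records where room_type = 'suite'
Step 3: Correct result = 43.4
Step 4: Claimed result = 43.4
Step 5: 43.4 = 43.4 ✓
Conclusion: The claimed result is correct.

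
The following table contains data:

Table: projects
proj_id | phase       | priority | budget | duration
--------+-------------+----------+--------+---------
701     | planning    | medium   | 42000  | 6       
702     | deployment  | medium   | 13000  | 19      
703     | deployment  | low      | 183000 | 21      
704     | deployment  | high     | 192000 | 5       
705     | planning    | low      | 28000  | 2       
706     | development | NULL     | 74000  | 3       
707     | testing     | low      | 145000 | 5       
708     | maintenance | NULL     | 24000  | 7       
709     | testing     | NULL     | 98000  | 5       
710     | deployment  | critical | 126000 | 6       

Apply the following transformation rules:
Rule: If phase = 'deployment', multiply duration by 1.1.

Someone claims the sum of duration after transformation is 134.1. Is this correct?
No, the correct result is 84.1.

Step 1: Calculate the correct sum after transformation
Step 2: Apply multiplier 1.1 to records where phase = 'deployment'
Step 3: Correct result = 84.1
Step 4: Claimed result = 134.1
Step 5: 84.1 ≠ 134.1
Conclusion: The claimed result is incorrect. The correct answer is 84.1.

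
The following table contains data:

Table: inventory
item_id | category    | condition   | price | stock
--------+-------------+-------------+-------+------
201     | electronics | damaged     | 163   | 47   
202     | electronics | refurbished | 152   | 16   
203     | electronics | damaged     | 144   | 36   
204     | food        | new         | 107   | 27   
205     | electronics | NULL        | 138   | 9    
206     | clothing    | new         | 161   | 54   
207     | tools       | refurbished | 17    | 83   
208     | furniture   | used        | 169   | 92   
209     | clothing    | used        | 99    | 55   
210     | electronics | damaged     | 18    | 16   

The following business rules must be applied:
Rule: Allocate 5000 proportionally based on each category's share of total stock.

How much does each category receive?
clothing: 1252.87, electronics: 1425.29, food: 310.34, furniture: 1057.47, tools: 954.02

Step 1: Calculate total stock = 435
Step 2: Calculate each category's proportion:
  clothing: 109/435 = 25.06% → 1252.87
  electronics: 124/435 = 28.51% → 1425.29
  food: 27/435 = 6.21% → 310.34
  furniture: 92/435 = 21.15% → 1057.47
  tools: 83/435 = 19.08% → 954.02
Step 3: Verify: sum of allocations ≈ 5000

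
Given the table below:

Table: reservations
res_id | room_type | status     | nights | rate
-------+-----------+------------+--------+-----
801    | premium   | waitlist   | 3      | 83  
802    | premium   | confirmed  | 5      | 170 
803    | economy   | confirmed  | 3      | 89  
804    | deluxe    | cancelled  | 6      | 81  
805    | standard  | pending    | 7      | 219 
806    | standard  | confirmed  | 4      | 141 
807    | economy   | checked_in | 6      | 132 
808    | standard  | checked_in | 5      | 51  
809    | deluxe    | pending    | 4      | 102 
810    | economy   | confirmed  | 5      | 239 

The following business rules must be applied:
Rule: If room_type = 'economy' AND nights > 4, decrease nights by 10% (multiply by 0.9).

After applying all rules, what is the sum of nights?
46.9

Step 1: Find records where room_type = 'economy' AND nights > 4
Step 2: 2 records match, summing to 11
Step 3: After multiplier: 11 × 0.9 = 9.9
Step 4: Unaffected records sum: 37
Step 5: Final sum = 9.9 + 37 = 46.9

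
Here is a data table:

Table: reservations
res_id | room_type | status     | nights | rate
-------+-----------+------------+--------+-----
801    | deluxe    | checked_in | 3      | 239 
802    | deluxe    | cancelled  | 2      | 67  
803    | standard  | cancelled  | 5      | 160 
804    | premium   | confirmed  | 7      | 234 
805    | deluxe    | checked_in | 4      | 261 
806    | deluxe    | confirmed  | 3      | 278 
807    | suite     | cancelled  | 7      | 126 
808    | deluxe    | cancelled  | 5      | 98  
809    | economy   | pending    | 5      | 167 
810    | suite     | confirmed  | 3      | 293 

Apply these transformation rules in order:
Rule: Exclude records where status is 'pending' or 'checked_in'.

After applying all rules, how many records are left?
7

Step 1: Count records to exclude
  - 1 (pending) + 2 (checked_in) = 3 records
Step 2: Total records: 10
Step 3: Remaining = 10 - 3 = 7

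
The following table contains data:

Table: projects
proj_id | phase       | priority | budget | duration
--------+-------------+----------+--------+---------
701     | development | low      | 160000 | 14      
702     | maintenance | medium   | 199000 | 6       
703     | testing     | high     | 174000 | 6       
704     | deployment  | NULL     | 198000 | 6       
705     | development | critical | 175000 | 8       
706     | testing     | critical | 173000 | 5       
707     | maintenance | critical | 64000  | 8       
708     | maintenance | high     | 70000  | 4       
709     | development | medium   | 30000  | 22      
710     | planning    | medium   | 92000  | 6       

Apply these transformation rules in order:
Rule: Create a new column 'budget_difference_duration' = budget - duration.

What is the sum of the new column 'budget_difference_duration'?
1334915

Step 1: For each record, compute budget - duration
Example calculations:
  160000 - 14 = 159986
  199000 - 6 = 198994
  174000 - 6 = 173994
  ...
Step 2: Sum all derived values
Step 3: Total = 1334915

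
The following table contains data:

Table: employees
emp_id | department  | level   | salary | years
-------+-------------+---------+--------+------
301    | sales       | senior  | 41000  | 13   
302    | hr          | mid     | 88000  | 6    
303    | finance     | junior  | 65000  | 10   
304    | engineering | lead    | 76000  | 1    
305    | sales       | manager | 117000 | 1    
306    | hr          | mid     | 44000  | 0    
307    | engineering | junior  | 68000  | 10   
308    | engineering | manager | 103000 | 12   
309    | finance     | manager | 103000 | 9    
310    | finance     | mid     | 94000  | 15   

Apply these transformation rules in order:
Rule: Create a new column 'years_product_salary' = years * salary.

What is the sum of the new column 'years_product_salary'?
6157000

Step 1: For each record, compute years * salary
Example calculations:
  13 * 41000 = 533000
  6 * 88000 = 528000
  10 * 65000 = 650000
  ...
Step 2: Sum all derived values
Step 3: Total = 6157000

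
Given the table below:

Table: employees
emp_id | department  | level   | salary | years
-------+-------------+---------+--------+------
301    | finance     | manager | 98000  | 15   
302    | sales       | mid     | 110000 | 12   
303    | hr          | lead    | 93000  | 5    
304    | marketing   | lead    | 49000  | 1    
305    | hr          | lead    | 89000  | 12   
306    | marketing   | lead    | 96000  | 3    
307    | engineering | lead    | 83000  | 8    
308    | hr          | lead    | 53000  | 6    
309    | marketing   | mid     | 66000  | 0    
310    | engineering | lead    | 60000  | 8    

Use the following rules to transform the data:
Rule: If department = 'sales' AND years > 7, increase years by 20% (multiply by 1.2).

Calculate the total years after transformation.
72.4

Step 1: Find records where department = 'sales' AND years > 7
Step 2: 1 records match, summing to 12
Step 3: After multiplier: 12 × 1.2 = 14.4
Step 4: Unaffected records sum: 58
Step 5: Final sum = 14.4 + 58 = 72.4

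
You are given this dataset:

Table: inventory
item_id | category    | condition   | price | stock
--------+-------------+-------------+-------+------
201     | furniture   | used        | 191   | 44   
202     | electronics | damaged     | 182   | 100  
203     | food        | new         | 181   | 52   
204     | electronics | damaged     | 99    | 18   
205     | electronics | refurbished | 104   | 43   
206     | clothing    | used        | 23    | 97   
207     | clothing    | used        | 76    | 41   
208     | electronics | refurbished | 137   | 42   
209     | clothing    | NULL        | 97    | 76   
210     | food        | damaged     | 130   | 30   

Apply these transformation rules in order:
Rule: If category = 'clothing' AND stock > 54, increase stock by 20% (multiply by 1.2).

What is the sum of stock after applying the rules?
577.6

Step 1: Find records where category = 'clothing' AND stock > 54
Step 2: 2 records match, summing to 173
Step 3: After multiplier: 173 × 1.2 = 207.6
Step 4: Unaffected records sum: 370
Step 5: Final sum = 207.6 + 370 = 577.6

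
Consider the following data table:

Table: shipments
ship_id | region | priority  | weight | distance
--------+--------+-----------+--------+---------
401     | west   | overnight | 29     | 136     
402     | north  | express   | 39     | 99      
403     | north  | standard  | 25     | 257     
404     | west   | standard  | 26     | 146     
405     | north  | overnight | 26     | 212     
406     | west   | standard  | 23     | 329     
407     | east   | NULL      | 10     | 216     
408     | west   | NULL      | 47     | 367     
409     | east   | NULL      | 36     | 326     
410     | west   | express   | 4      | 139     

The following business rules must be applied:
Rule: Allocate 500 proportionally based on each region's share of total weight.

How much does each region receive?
east: 86.79, north: 169.81, west: 243.4

Step 1: Calculate total weight = 265
Step 2: Calculate each region's proportion:
  east: 46/265 = 17.36% → 86.79
  north: 90/265 = 33.96% → 169.81
  west: 129/265 = 48.68% → 243.4
Step 3: Verify: sum of allocations ≈ 500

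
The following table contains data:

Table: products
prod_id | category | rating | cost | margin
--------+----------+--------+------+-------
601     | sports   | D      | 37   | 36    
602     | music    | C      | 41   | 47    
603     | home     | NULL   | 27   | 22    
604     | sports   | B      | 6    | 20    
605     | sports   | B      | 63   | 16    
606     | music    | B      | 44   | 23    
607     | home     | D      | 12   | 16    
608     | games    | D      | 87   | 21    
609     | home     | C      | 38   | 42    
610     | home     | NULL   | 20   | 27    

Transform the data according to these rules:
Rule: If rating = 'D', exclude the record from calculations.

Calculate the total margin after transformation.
197

Step 1: Identify records where rating = 'D'
Step 2: The excluded records sum to 73
Step 3: Original total margin = 270
Step 4: Remaining total = 270 - 73 = 197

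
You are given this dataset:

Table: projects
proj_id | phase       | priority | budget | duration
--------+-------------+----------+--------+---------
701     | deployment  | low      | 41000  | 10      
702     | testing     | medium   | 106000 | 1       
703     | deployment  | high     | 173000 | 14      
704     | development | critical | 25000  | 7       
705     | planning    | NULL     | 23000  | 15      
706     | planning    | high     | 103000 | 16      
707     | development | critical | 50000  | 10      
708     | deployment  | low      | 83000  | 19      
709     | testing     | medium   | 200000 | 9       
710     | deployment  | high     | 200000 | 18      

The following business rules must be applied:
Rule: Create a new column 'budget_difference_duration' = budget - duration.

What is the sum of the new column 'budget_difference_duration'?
1003881

Step 1: For each record, compute budget - duration
Example calculations:
  41000 - 10 = 40990
  106000 - 1 = 105999
  173000 - 14 = 172986
  ...
Step 2: Sum all derived values
Step 3: Total = 1003881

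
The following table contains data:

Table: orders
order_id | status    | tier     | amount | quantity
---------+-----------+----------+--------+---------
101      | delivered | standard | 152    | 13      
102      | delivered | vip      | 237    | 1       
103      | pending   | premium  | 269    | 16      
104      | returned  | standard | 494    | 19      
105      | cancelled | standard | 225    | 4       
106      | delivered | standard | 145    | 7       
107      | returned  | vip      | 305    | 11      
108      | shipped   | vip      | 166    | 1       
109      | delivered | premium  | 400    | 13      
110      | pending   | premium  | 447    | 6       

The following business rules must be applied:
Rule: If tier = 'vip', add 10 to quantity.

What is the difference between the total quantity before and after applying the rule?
30

Step 1: Original sum of quantity = 91
Step 2: 3 records have tier = 'vip'
Step 3: Each affected record changes by 10
Step 4: Total change = 3 × 10 = 30
Step 5: New sum = 91 + 30 = 121
Step 6: Difference = |121 - 91| = 30
        (Sum increased by 30)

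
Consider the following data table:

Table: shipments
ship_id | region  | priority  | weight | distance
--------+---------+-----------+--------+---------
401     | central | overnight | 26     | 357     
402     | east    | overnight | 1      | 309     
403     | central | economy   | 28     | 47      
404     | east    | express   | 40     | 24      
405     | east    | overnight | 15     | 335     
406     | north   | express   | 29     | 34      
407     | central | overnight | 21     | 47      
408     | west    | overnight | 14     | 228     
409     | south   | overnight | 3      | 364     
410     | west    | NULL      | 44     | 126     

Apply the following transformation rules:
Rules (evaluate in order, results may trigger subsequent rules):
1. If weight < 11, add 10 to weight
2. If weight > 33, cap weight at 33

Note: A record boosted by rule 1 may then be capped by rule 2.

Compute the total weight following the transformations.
223

Step 1: Apply rule 1 to records with weight < 11
  - 2 records get bonus of 10
  - Of these, 0 records then exceed 33 and get capped
Step 2: Apply rule 2 to records with weight > 33
  - 2 records (original) are capped
Step 3: Calculate final sum = 223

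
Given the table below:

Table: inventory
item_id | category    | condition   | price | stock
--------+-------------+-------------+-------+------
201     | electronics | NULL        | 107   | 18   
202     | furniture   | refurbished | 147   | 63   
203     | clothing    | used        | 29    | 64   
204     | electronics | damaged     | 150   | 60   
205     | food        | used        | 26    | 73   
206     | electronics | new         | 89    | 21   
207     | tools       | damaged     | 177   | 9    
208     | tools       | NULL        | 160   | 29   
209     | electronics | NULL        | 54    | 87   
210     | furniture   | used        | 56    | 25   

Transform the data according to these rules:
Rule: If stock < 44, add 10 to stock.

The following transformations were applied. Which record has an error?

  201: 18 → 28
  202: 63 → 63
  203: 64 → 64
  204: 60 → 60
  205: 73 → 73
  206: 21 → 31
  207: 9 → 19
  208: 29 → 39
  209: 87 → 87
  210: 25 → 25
Record 210 has an error. The correct transformed value should be 35, not 25.

Step 1: Check each record against the rule
Step 2: Record 210 has stock = 25
Step 3: Since 25 < 44, the bonus should have been applied
Step 4: Correct value = 35, but claimed value = 25
Conclusion: Record 210 has the error.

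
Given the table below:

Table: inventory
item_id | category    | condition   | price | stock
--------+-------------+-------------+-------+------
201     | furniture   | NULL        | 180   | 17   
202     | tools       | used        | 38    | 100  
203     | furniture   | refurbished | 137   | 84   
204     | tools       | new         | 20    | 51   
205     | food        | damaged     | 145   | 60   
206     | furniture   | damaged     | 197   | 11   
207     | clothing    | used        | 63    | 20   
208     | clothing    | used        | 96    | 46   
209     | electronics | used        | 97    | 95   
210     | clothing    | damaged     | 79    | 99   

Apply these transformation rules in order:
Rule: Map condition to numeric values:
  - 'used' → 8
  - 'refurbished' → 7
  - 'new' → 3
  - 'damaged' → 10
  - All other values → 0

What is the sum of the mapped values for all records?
72

Step 1: Apply mapping to each record
Step 2: Count by status:
  'used': 4 records × 8 = 32
  'refurbished': 1 records × 7 = 7
  'new': 1 records × 3 = 3
  'damaged': 3 records × 10 = 30
Step 3: Sum all mapped values = 72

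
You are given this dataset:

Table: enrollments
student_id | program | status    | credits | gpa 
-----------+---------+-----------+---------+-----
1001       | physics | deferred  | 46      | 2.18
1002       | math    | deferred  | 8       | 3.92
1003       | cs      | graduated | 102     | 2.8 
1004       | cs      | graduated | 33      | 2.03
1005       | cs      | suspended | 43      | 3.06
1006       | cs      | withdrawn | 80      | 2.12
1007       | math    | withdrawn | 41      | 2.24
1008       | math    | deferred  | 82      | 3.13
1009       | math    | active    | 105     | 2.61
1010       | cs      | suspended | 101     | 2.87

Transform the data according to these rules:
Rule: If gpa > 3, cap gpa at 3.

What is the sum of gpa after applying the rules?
25.85

Step 1: 3 records have gpa > 3
Step 2: These records originally summed to 10.11
Step 3: After capping: 3 × 3 = 9
Step 4: Unaffected records sum: 16.85
Step 5: Final sum = 9 + 16.85 = 25.85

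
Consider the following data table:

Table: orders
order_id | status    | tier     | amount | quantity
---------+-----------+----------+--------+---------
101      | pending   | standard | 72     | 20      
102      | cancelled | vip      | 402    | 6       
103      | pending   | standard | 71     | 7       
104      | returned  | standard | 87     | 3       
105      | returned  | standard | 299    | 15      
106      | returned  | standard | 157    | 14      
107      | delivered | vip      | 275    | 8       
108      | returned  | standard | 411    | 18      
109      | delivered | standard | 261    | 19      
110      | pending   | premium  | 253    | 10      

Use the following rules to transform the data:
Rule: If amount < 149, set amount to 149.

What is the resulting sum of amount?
2505

Step 1: 3 records have amount < 149
Step 2: These records originally summed to 230
Step 3: After setting to minimum: 3 × 149 = 447
Step 4: Unaffected records sum: 2058
Step 5: Final sum = 447 + 2058 = 2505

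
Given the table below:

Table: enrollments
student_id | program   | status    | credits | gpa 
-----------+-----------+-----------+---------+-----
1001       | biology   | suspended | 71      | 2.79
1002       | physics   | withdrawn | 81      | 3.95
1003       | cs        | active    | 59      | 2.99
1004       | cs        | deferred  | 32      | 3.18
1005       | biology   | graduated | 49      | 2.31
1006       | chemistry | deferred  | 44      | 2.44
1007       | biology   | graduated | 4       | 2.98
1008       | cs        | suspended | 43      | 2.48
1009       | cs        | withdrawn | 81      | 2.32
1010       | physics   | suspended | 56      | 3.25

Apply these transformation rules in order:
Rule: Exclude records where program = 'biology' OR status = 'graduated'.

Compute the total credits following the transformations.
396

Step 1: Find records where program = 'biology' OR status = 'graduated'
Step 2: 3 records match, summing to 124
Step 3: Original sum: 520
Step 4: Remaining sum = 520 - 124 = 396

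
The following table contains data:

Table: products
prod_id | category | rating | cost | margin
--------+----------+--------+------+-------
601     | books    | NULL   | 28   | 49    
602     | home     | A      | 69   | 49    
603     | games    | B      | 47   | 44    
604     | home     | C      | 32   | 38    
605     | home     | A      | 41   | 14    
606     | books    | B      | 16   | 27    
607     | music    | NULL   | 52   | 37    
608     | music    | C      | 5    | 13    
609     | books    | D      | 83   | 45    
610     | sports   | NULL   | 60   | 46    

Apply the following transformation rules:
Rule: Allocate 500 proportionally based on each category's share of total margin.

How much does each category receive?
books: 167.13, games: 60.77, home: 139.5, music: 69.06, sports: 63.54

Step 1: Calculate total margin = 362
Step 2: Calculate each category's proportion:
  books: 121/362 = 33.43% → 167.13
  games: 44/362 = 12.15% → 60.77
  home: 101/362 = 27.90% → 139.5
  music: 50/362 = 13.81% → 69.06
  sports: 46/362 = 12.71% → 63.54
Step 3: Verify: sum of allocations ≈ 500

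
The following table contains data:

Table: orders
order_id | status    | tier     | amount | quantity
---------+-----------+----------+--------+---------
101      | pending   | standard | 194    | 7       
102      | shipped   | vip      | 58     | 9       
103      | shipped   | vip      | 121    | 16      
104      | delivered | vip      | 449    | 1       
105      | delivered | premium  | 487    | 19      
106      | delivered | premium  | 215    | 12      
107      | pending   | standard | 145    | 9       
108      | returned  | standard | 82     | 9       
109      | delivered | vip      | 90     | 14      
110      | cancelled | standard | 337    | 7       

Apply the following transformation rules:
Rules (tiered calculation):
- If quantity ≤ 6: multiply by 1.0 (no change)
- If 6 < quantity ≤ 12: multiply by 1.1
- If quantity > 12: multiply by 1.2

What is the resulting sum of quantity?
118.1

Step 1: Tier 1 (quantity ≤ 6): 1 records, sum = 1 × 1.0 = 1.0
Step 2: Tier 2 (6 < quantity ≤ 12): 6 records, sum = 53 × 1.1 = 58.3
Step 3: Tier 3 (quantity > 12): 3 records, sum = 49 × 1.2 = 58.8
Step 4: Final sum = 1.0 + 58.3 + 58.8 = 118.1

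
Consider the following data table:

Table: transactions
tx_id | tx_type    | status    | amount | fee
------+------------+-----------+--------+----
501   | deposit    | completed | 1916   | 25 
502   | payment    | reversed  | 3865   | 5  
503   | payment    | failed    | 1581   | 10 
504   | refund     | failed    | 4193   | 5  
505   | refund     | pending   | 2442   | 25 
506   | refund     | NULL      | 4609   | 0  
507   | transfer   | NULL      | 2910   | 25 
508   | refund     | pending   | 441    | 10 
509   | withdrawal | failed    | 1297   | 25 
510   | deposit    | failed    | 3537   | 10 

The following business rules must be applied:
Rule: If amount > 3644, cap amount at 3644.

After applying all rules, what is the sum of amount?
25056

Step 1: 3 records have amount > 3644
Step 2: These records originally summed to 12667
Step 3: After capping: 3 × 3644 = 10932
Step 4: Unaffected records sum: 14124
Step 5: Final sum = 10932 + 14124 = 25056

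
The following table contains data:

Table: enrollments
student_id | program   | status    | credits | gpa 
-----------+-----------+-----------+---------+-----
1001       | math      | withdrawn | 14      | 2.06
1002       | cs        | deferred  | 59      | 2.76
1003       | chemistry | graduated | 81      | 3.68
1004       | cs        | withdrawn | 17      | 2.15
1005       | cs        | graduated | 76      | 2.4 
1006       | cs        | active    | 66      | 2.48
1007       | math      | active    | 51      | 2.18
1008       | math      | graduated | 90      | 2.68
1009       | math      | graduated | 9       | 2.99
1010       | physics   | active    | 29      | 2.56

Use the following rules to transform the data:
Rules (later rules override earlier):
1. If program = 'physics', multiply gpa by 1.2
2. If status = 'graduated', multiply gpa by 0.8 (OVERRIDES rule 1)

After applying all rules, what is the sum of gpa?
24.1

Step 1: Rule 2 takes priority for records with status = 'graduated'
  - 4 records: 11.75 × 0.8 = 9.4
Step 2: Rule 1 applies to remaining records with program = 'physics'
  - 1 records: 2.56 × 1.2 = 3.07
Step 3: Other records unchanged: 11.63
Step 4: Final sum = 9.4 + 3.07 + 11.63 = 24.1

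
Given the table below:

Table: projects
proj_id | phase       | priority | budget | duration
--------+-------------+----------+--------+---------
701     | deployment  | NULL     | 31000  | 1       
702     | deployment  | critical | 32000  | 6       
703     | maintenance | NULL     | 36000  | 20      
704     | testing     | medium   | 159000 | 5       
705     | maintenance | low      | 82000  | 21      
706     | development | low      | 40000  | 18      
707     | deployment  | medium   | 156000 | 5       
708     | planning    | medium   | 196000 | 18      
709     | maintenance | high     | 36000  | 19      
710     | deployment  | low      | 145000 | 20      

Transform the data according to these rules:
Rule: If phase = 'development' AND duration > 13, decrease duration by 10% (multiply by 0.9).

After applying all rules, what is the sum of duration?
131.2

Step 1: Find records where phase = 'development' AND duration > 13
Step 2: 1 records match, summing to 18
Step 3: After multiplier: 18 × 0.9 = 16.2
Step 4: Unaffected records sum: 115
Step 5: Final sum = 16.2 + 115 = 131.2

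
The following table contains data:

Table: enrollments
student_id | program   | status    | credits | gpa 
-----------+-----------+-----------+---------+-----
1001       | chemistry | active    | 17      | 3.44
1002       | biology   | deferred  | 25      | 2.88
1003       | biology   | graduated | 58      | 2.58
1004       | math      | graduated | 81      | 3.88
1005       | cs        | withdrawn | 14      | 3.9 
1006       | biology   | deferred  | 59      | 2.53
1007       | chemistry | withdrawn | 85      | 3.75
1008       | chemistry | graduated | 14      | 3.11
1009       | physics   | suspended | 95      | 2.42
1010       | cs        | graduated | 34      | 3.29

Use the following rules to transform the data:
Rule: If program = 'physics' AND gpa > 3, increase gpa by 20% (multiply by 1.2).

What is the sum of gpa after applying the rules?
31.78

Step 1: Find records where program = 'physics' AND gpa > 3
Step 2: 0 records match, summing to 0
Step 3: After multiplier: 0 × 1.2 = 0.0
Step 4: Unaffected records sum: 31.78
Step 5: Final sum = 0.0 + 31.78 = 31.78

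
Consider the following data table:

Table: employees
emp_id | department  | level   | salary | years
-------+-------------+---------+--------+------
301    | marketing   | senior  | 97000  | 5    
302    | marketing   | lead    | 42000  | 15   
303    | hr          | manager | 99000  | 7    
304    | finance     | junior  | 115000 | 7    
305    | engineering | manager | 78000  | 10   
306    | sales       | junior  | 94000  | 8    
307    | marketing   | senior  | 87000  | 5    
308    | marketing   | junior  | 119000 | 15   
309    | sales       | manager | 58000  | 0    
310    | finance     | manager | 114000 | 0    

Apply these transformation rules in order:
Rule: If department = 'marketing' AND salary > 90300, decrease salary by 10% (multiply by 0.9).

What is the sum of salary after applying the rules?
881400.0

Step 1: Find records where department = 'marketing' AND salary > 90300
Step 2: 2 records match, summing to 216000
Step 3: After multiplier: 216000 × 0.9 = 194400.0
Step 4: Unaffected records sum: 687000
Step 5: Final sum = 194400.0 + 687000 = 881400.0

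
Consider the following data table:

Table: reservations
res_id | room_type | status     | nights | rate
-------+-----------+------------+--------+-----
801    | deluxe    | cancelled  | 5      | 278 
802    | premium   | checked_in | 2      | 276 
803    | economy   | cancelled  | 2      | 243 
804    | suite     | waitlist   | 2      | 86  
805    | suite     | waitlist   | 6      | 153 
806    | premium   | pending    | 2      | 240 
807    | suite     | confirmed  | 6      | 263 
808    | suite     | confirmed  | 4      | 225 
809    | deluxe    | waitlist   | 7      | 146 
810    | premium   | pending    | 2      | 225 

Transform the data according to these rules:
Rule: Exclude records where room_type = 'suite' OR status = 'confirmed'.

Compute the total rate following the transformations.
1408

Step 1: Find records where room_type = 'suite' OR status = 'confirmed'
Step 2: 4 records match, summing to 727
Step 3: Original sum: 2135
Step 4: Remaining sum = 2135 - 727 = 1408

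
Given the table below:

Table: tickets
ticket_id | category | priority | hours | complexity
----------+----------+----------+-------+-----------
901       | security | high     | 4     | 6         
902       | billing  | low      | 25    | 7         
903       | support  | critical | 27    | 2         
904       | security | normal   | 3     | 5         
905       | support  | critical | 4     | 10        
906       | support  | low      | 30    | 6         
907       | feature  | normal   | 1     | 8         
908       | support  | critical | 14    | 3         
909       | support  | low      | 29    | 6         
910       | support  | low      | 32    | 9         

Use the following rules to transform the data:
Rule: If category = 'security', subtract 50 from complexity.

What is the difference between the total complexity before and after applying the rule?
100

Step 1: Original sum of complexity = 62
Step 2: 2 records have category = 'security'
Step 3: Each affected record changes by -50
Step 4: Total change = 2 × -50 = -100
Step 5: New sum = 62 + -100 = -38
Step 6: Difference = |-38 - 62| = 100
        (Sum decreased by 100)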